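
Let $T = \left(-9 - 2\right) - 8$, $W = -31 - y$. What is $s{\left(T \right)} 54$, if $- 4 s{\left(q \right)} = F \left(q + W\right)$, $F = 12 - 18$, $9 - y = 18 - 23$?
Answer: $-5184$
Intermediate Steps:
$y = 14$ ($y = 9 - \left(18 - 23\right) = 9 - -5 = 9 + 5 = 14$)
$F = -6$
$W = -45$ ($W = -31 - 14 = -45$)
$T = -19$ ($T = -11 - 8 = -19$)
$s{\left(q \right)} = - \frac{135}{2} + \frac{3 q}{2}$ ($s{\left(q \right)} = - \frac{\left(-6\right) \left(q - 45\right)}{4} = - \frac{\left(-6\right) \left(-45 + q\right)}{4} = - \frac{270 - 6 q}{4} = - \frac{135}{2} + \frac{3 q}{2}$)
$s{\left(T \right)} 54 = \left(- \frac{135}{2} + \frac{3}{2} \left(-19\right)\right) 54 = \left(- \frac{135}{2} - \frac{57}{2}\right) 54 = \left(-96\right) 54 = -5184$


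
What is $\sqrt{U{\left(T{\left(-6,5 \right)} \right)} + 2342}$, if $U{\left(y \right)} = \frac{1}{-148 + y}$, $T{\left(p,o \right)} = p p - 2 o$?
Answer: $\frac{3 \sqrt{3873134}}{122} \approx 48.394$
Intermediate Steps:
$T{\left(p,o \right)} = p^{2} - 2 o$
$\sqrt{U{\left(T{\left(-6,5 \right)} \right)} + 2342} = \sqrt{\frac{1}{-148 + \left(\left(-6\right)^{2} - 10\right)} + 2342} = \sqrt{\frac{1}{-148 + \left(36 - 10\right)} + 2342} = \sqrt{\frac{1}{-148 + 26} + 2342} = \sqrt{\frac{1}{-122} + 2342} = \sqrt{- \frac{1}{122} + 2342} = \sqrt{\frac{285723}{122}} = \frac{3 \sqrt{3873134}}{122}$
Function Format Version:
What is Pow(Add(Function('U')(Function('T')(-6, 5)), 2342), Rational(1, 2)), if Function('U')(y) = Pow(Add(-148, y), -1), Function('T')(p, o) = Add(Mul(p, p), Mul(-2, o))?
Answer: Mul(Rational(3, 122), Pow(3873134, Rational(1, 2))) ≈ 48.394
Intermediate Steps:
Function('T')(p, o) = Add(Pow(p, 2), Mul(-2, o))
Pow(Add(Function('U')(Function('T')(-6, 5)), 2342), Rational(1, 2)) = Pow(Add(Pow(Add(-148, Add(Pow(-6, 2), Mul(-2, 5))), -1), 2342), Rational(1, 2)) = Pow(Add(Pow(Add(-148, Add(36, -10)), -1), 2342), Rational(1, 2)) = Pow(Add(Pow(Add(-148, 26), -1), 2342), Rational(1, 2)) = Pow(Add(Pow(-122, -1), 2342), Rational(1, 2)) = Pow(Add(Rational(-1, 122), 2342), Rational(1, 2)) = Pow(Rational(285723, 122), Rational(1, 2)) = Mul(Rational(3, 122), Pow(3873134, Rational(1, 2)))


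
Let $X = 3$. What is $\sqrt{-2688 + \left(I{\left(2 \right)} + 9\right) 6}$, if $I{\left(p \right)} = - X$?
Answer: $2 i \sqrt{663} \approx 51.498 i$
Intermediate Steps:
$I{\left(p \right)} = -3$ ($I{\left(p \right)} = \left(-1\right) 3 = -3$)
$\sqrt{-2688 + \left(I{\left(2 \right)} + 9\right) 6} = \sqrt{-2688 + \left(-3 + 9\right) 6} = \sqrt{-2688 + 6 \cdot 6} = \sqrt{-2688 + 36} = \sqrt{-2652} = 2 i \sqrt{663}$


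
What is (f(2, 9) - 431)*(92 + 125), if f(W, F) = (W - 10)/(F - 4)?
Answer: -469371/5 ≈ -93874.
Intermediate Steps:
f(W, F) = (-10 + W)/(-4 + F)
(f(2, 9) - 431)*(92 + 125) = ((-10 + 2)/(-4 + 9) - 431)*(92 + 125) = (-8/5 - 431)*217 = -2163/5*217 = -469371/5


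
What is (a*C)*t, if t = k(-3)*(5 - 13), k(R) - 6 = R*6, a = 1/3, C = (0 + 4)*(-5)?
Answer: -640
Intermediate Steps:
C = -20 (C = 4*(-5) = -20)
a = ⅓ ≈ 0.33333
k(R) = 6 + 6*R (k(R) = 6 + R*6 = 6 + 6*R)
t = 96 (t = (6 + 6*(-3))*(5 - 13) = (6 - 18)*(-8) = -12*(-8) = 96)
(a*C)*t = ((⅓)*(-20))*96 = -20/3*96 = -640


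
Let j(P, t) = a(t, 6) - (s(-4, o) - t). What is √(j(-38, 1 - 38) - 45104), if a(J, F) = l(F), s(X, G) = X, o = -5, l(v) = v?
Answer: I*√45131 ≈ 212.44*I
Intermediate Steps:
a(J, F) = F
j(P, t) = 10 + t (j(P, t) = 6 - (-4 - t) = 6 + (4 + t) = 10 + t)
√(j(-38, 1 - 38) - 45104) = √((10 + (1 - 38)) - 45104) = √((10 - 37) - 45104) = √(-27 - 45104) = √(-45131) = I*√45131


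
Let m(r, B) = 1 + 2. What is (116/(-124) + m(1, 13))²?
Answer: 4096/961 ≈ 4.2622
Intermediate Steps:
m(r, B) = 3
(116/(-124) + m(1, 13))² = (116/(-124) + 3)² = (116*(-1/124) + 3)² = (-29/31 + 3)² = (64/31)² = 4096/961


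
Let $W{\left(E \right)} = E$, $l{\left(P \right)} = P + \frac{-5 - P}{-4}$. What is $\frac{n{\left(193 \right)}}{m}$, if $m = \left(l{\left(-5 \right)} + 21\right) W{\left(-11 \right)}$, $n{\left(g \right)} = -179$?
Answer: $\frac{179}{176} \approx 1.017$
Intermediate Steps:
$l{\left(P \right)} = \frac{5}{4} + \frac{5 P}{4}$ ($l{\left(P \right)} = P + \left(-5 - P\right) \left(- \frac{1}{4}\right) = P + \left(\frac{5}{4} + \frac{P}{4}\right) = \frac{5}{4} + \frac{5 P}{4}$)
$m = -176$ ($m = \left(\left(\frac{5}{4} + \frac{5}{4} \left(-5\right)\right) + 21\right) \left(-11\right) = \left(\left(\frac{5}{4} - \frac{25}{4}\right) + 21\right) \left(-11\right) = \left(-5 + 21\right) \left(-11\right) = 16 \left(-11\right) = -176$)
$\frac{n{\left(193 \right)}}{m} = - \frac{179}{-176} = \left(-179\right) \left(- \frac{1}{176}\right) = \frac{179}{176}$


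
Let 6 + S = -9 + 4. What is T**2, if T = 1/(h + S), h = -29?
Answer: 1/1600 ≈ 0.00062500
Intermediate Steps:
S = -11 (S = -6 + (-9 + 4) = -6 - 5 = -11)
T = -1/40 (T = 1/(-29 - 11) = 1/(-40) = -1/40 ≈ -0.025000)
T**2 = (-1/40)**2 = 1/1600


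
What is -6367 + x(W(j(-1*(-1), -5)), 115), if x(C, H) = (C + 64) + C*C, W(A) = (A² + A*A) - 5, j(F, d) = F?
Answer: -6297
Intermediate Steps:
W(A) = -5 + 2*A² (W(A) = (A² + A²) - 5 = 2*A² - 5 = -5 + 2*A²)
x(C, H) = 64 + C + C² (x(C, H) = (64 + C) + C² = 64 + C + C²)
-6367 + x(W(j(-1*(-1), -5)), 115) = -6367 + (64 + (-5 + 2*(-1*(-1))²) + (-5 + 2*(-1*(-1))²)²) = -6367 + (64 + (-5 + 2*1²) + (-5 + 2*1²)²) = -6367 + (64 + (-5 + 2*1) + (-5 + 2*1)²) = -6367 + (64 + (-5 + 2) + (-5 + 2)²) = -6367 + (64 - 3 + (-3)²) = -6367 + (64 - 3 + 9) = -6367 + 70 = -6297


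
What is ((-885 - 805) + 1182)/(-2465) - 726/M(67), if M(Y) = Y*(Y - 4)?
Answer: 118226/3468255 ≈ 0.034088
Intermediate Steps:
M(Y) = Y*(-4 + Y)
((-885 - 805) + 1182)/(-2465) - 726/M(67) = ((-885 - 805) + 1182)/(-2465) - 726*1/(67*(-4 + 67)) = (-1690 + 1182)*(-1/2465) - 726/(67*63) = -508*(-1/2465) - 726/4221 = 508/2465 - 726*1/4221 = 508/2465 - 242/1407 = 118226/3468255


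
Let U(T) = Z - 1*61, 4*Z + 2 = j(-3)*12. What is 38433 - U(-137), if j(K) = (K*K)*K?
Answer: 77151/2 ≈ 38576.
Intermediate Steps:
j(K) = K³ (j(K) = K²*K = K³)
Z = -163/2 (Z = -½ + ((-3)³*12)/4 = -½ + (-27*12)/4 = -½ + (¼)*(-324) = -½ - 81 = -163/2 ≈ -81.500)
U(T) = -285/2 (U(T) = -163/2 - 1*61 = -163/2 - 61 = -285/2)
38433 - U(-137) = 38433 - 1*(-285/2) = 38433 + 285/2 = 77151/2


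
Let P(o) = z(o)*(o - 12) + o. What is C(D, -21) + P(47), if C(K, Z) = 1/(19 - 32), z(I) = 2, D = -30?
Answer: 1520/13 ≈ 116.92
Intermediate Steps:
P(o) = -24 + 3*o (P(o) = 2*(o - 12) + o = 2*(-12 + o) + o = (-24 + 2*o) + o = -24 + 3*o)
C(K, Z) = -1/13 (C(K, Z) = 1/(-13) = -1/13)
C(D, -21) + P(47) = -1/13 + (-24 + 3*47) = -1/13 + (-24 + 141) = -1/13 + 117 = 1520/13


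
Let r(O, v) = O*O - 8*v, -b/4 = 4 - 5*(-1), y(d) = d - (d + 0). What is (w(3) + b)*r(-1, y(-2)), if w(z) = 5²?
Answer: -11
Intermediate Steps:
y(d) = 0 (y(d) = d - d = 0)
b = -36 (b = -4*(4 - 5*(-1)) = -4*(4 + 5) = -4*9 = -36)
w(z) = 25
r(O, v) = O² - 8*v
(w(3) + b)*r(-1, y(-2)) = (25 - 36)*((-1)² - 8*0) = -11*(1 + 0) = -11*1 = -11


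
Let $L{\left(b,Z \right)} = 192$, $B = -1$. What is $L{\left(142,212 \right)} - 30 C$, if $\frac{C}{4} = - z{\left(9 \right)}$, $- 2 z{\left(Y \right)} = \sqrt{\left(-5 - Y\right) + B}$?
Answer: $192 - 60 i \sqrt{15} \approx 192.0 - 232.38 i$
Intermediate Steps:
$z{\left(Y \right)} = - \frac{\sqrt{-6 - Y}}{2}$ ($z{\left(Y \right)} = - \frac{\sqrt{\left(-5 - Y\right) - 1}}{2} = - \frac{\sqrt{-6 - Y}}{2}$)
$C = 2 i \sqrt{15}$ ($C = 4 \left(- \frac{\left(-1\right) \sqrt{-6 - 9}}{2}\right) = 4 \left(- \frac{\left(-1\right) \sqrt{-15}}{2}\right) = 4 \left(- \frac{\left(-1\right) i \sqrt{15}}{2}\right) = 4 \frac{i \sqrt{15}}{2} = 2 i \sqrt{15} \approx 7.746 i$)
$L{\left(142,212 \right)} - 30 C = 192 - 30 \cdot 2 i \sqrt{15} = 192 - 60 i \sqrt{15}$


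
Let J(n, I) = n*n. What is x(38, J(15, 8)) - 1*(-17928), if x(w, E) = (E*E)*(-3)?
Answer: -133947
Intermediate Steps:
J(n, I) = n²
x(w, E) = -3*E² (x(w, E) = E²*(-3) = -3*E²)
x(38, J(15, 8)) - 1*(-17928) = -3*(15²)² - 1*(-17928) = -3*225² + 17928 = -3*50625 + 17928 = -151875 + 17928 = -133947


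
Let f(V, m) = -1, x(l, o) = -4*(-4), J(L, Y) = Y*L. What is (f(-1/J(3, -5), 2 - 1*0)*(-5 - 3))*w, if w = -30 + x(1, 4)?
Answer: -112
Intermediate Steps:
J(L, Y) = L*Y
x(l, o) = 16
w = -14 (w = -30 + 16 = -14)
(f(-1/J(3, -5), 2 - 1*0)*(-5 - 3))*w = -(-5 - 3)*(-14) = -1*(-8)*(-14) = 8*(-14) = -112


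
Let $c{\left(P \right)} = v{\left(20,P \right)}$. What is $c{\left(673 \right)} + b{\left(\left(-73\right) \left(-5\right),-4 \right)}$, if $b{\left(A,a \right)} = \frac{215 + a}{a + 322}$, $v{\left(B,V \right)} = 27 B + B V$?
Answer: $\frac{4452211}{318} \approx 14001.0$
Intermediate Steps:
$c{\left(P \right)} = 540 + 20 P$ ($c{\left(P \right)} = 20 \left(27 + P\right) = 540 + 20 P$)
$b{\left(A,a \right)} = \frac{215 + a}{322 + a}$
$c{\left(673 \right)} + b{\left(\left(-73\right) \left(-5\right),-4 \right)} = \left(540 + 20 \cdot 673\right) + \frac{215 - 4}{322 - 4} = \left(540 + 13460\right) + \frac{1}{318} \cdot 211 = 14000 + \frac{1}{318} \cdot 211 = 14000 + \frac{211}{318} = \frac{4452211}{318}$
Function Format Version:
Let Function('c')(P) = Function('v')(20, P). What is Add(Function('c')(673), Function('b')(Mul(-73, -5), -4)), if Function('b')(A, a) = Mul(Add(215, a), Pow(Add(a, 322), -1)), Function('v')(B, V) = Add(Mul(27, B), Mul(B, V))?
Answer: Rational(4452211, 318) ≈ 14001.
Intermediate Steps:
Function('c')(P) = Add(540, Mul(20, P)) (Function('c')(P) = Mul(20, Add(27, P)) = Add(540, Mul(20, P)))
Function('b')(A, a) = Mul(Pow(Add(322, a), -1), Add(215, a)) (Function('b')(A, a) = Mul(Add(215, a), Pow(Add(322, a), -1)) = Mul(Pow(Add(322, a), -1), Add(215, a)))
Add(Function('c')(673), Function('b')(Mul(-73, -5), -4)) = Add(Add(540, Mul(20, 673)), Mul(Pow(Add(322, -4), -1), Add(215, -4))) = Add(Add(540, 13460), Mul(Pow(318, -1), 211)) = Add(14000, Mul(Rational(1, 318), 211)) = Add(14000, Rational(211, 318)) = Rational(4452211, 318)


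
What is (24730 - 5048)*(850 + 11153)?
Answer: 236243046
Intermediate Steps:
(24730 - 5048)*(850 + 11153) = 19682*12003 = 236243046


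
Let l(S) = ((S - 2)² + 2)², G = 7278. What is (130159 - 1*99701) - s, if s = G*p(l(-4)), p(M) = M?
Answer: -10478974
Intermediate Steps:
l(S) = (2 + (-2 + S)²)² (l(S) = ((-2 + S)² + 2)² = (2 + (-2 + S)²)²)
s = 10509432 (s = 7278*(2 + (-2 - 4)²)² = 7278*(2 + (-6)²)² = 7278*(2 + 36)² = 7278*38² = 7278*1444 = 10509432)
(130159 - 1*99701) - s = (130159 - 1*99701) - 1*10509432 = (130159 - 99701) - 10509432 = 30458 - 10509432 = -10478974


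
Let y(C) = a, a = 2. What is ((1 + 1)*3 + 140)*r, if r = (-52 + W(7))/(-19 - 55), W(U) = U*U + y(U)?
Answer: 73/37 ≈ 1.9730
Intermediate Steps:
y(C) = 2
W(U) = 2 + U**2 (W(U) = U*U + 2 = U**2 + 2 = 2 + U**2)
r = 1/74 (r = (-52 + (2 + 7**2))/(-19 - 55) = (-52 + (2 + 49))/(-74) = (-52 + 51)*(-1/74) = -1*(-1/74) = 1/74 ≈ 0.013514)
((1 + 1)*3 + 140)*r = ((1 + 1)*3 + 140)*(1/74) = (2*3 + 140)*(1/74) = (6 + 140)*(1/74) = 146*(1/74) = 73/37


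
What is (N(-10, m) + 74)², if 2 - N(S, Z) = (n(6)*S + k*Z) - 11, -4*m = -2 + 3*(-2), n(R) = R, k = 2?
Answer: 20449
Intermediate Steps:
m = 2 (m = -(-2 + 3*(-2))/4 = -(-2 - 6)/4 = -¼*(-8) = 2)
N(S, Z) = 13 - 6*S - 2*Z (N(S, Z) = 2 - ((6*S + 2*Z) - 11) = 2 - ((2*Z + 6*S) - 11) = 2 - (-11 + 2*Z + 6*S) = 2 + (11 - 6*S - 2*Z) = 13 - 6*S - 2*Z)
(N(-10, m) + 74)² = ((13 - 6*(-10) - 2*2) + 74)² = ((13 + 60 - 4) + 74)² = (69 + 74)² = 143² = 20449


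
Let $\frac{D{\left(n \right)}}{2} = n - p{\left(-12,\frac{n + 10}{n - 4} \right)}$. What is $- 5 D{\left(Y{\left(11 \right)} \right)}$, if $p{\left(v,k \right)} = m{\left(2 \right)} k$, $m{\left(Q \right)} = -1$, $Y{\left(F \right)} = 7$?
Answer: $- \frac{380}{3} \approx -126.67$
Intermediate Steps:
$p{\left(v,k \right)} = - k$
$D{\left(n \right)} = 2 n + \frac{2 \left(10 + n\right)}{-4 + n}$ ($D{\left(n \right)} = 2 \left(n - - \frac{n + 10}{n - 4}\right) = 2 \left(n - - \frac{10 + n}{-4 + n}\right) = 2 \left(n + \frac{10 + n}{-4 + n}\right) = 2 n + \frac{2 \left(10 + n\right)}{-4 + n}$)
$- 5 D{\left(Y{\left(11 \right)} \right)} = - 5 \frac{2 \left(10 + 7^{2} - 21\right)}{-4 + 7} = - 5 \frac{2 \left(10 + 49 - 21\right)}{3} = - 5 \cdot 2 \cdot \frac{1}{3} \cdot 38 = - \frac{5 \cdot 76}{3} = \left(-1\right) \frac{380}{3} = - \frac{380}{3}$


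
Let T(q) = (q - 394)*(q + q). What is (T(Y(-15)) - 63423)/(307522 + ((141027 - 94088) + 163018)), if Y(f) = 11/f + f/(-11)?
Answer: -1740191623/14088365775 ≈ -0.12352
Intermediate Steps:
Y(f) = 11/f - f/11 (Y(f) = 11/f + f*(-1/11) = 11/f - f/11)
T(q) = 2*q*(-394 + q) (T(q) = (-394 + q)*(2*q) = 2*q*(-394 + q))
(T(Y(-15)) - 63423)/(307522 + ((141027 - 94088) + 163018)) = (2*(11/(-15) - 1/11*(-15))*(-394 + (11/(-15) - 1/11*(-15))) - 63423)/(307522 + ((141027 - 94088) + 163018)) = (2*(11*(-1/15) + 15/11)*(-394 + (11*(-1/15) + 15/11)) - 63423)/(307522 + (46939 + 163018)) = (2*(-11/15 + 15/11)*(-394 + (-11/15 + 15/11)) - 63423)/(307522 + 209957) = (2*(104/165)*(-394 + 104/165) - 63423)/517479 = (2*(104/165)*(-64906/165) - 63423)*(1/517479) = (-13500448/27225 - 63423)*(1/517479) = -1740191623/27225*1/517479 = -1740191623/14088365775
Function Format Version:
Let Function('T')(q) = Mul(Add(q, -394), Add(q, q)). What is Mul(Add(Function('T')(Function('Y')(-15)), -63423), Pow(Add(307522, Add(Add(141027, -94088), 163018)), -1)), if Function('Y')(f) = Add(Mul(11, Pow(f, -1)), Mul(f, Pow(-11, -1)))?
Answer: Rational(-1740191623, 14088365775) ≈ -0.12352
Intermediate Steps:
Function('Y')(f) = Add(Mul(11, Pow(f, -1)), Mul(Rational(-1, 11), f)) (Function('Y')(f) = Add(Mul(11, Pow(f, -1)), Mul(f, Rational(-1, 11))) = Add(Mul(11, Pow(f, -1)), Mul(Rational(-1, 11), f)))
Function('T')(q) = Mul(2, q, Add(-394, q)) (Function('T')(q) = Mul(Add(-394, q), Mul(2, q)) = Mul(2, q, Add(-394, q)))
Mul(Add(Function('T')(Function('Y')(-15)), -63423), Pow(Add(307522, Add(Add(141027, -94088), 163018)), -1)) = Mul(Add(Mul(2, Add(Mul(11, Pow(-15, -1)), Mul(Rational(-1, 11), -15)), Add(-394, Add(Mul(11, Pow(-15, -1)), Mul(Rational(-1, 11), -15)))), -63423), Pow(Add(307522, Add(Add(141027, -94088), 163018)), -1)) = Mul(Add(Mul(2, Add(Mul(11, Rational(-1, 15)), Rational(15, 11)), Add(-394, Add(Mul(11, Rational(-1, 15)), Rational(15, 11)))), -63423), Pow(Add(307522, Add(46939, 163018)), -1)) = Mul(Add(Mul(2, Add(Rational(-11, 15), Rational(15, 11)), Add(-394, Add(Rational(-11, 15), Rational(15, 11)))), -63423), Pow(Add(307522, 209957), -1)) = Mul(Add(Mul(2, Rational(104, 165), Add(-394, Rational(104, 165))), -63423), Pow(517479, -1)) = Mul(Add(Mul(2, Rational(104, 165), Rational(-64906, 165)), -63423), Rational(1, 517479)) = Mul(Add(Rational(-13500448, 27225), -63423), Rational(1, 517479)) = Mul(Rational(-1740191623, 27225), Rational(1, 517479)) = Rational(-1740191623, 14088365775)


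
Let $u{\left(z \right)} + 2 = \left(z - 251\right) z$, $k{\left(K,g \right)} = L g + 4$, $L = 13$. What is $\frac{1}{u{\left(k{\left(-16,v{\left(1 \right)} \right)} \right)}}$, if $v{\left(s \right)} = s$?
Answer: $- \frac{1}{3980} \approx -0.00025126$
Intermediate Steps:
$k{\left(K,g \right)} = 4 + 13 g$ ($k{\left(K,g \right)} = 13 g + 4 = 4 + 13 g$)
$u{\left(z \right)} = -2 + z \left(-251 + z\right)$ ($u{\left(z \right)} = -2 + \left(z - 251\right) z = -2 + \left(-251 + z\right) z = -2 + z \left(-251 + z\right)$)
$\frac{1}{u{\left(k{\left(-16,v{\left(1 \right)} \right)} \right)}} = \frac{1}{-2 + \left(4 + 13 \cdot 1\right)^{2} - 251 \left(4 + 13 \cdot 1\right)} = \frac{1}{-2 + \left(4 + 13\right)^{2} - 251 \left(4 + 13\right)} = \frac{1}{-2 + 17^{2} - 4267} = \frac{1}{-2 + 289 - 4267} = \frac{1}{-3980} = - \frac{1}{3980}$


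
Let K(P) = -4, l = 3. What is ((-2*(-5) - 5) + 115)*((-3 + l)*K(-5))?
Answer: 0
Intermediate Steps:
((-2*(-5) - 5) + 115)*((-3 + l)*K(-5)) = ((-2*(-5) - 5) + 115)*((-3 + 3)*(-4)) = ((10 - 5) + 115)*(0*(-4)) = (5 + 115)*0 = 120*0 = 0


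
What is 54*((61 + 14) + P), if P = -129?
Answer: -2916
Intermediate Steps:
54*((61 + 14) + P) = 54*((61 + 14) - 129) = 54*(75 - 129) = 54*(-54) = -2916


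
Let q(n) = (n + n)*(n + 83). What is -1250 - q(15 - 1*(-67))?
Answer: -28310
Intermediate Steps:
q(n) = 2*n*(83 + n) (q(n) = (2*n)*(83 + n) = 2*n*(83 + n))
-1250 - q(15 - 1*(-67)) = -1250 - 2*(15 - 1*(-67))*(83 + (15 - 1*(-67))) = -1250 - 2*(15 + 67)*(83 + (15 + 67)) = -1250 - 2*82*(83 + 82) = -1250 - 2*82*165 = -1250 - 1*27060 = -1250 - 27060 = -28310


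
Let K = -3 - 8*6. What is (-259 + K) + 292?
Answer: -18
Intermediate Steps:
K = -51 (K = -3 - 48 = -51)
(-259 + K) + 292 = (-259 - 51) + 292 = -310 + 292 = -18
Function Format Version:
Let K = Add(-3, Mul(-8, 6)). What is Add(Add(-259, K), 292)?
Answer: -18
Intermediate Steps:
K = -51 (K = Add(-3, -48) = -51)
Add(Add(-259, K), 292) = Add(Add(-259, -51), 292) = Add(-310, 292) = -18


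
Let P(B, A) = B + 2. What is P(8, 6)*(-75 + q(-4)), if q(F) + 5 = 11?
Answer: -690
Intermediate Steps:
P(B, A) = 2 + B
q(F) = 6 (q(F) = -5 + 11 = 6)
P(8, 6)*(-75 + q(-4)) = (2 + 8)*(-75 + 6) = 10*(-69) = -690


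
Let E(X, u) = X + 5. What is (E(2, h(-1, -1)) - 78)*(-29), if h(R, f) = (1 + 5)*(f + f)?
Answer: 2059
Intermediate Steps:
h(R, f) = 12*f (h(R, f) = 6*(2*f) = 12*f)
E(X, u) = 5 + X
(E(2, h(-1, -1)) - 78)*(-29) = ((5 + 2) - 78)*(-29) = (7 - 78)*(-29) = -71*(-29) = 2059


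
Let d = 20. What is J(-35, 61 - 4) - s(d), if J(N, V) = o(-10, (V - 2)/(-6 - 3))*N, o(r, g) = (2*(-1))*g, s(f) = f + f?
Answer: -4210/9 ≈ -467.78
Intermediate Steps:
s(f) = 2*f
o(r, g) = -2*g
J(N, V) = N*(-4/9 + 2*V/9) (J(N, V) = (-2*(V - 2)/(-6 - 3))*N = (-2*(-2 + V)/(-9))*N = (-2*(-2 + V)*(-1)/9)*N = (-2*(2/9 - V/9))*N = (-4/9 + 2*V/9)*N = N*(-4/9 + 2*V/9))
J(-35, 61 - 4) - s(d) = (2/9)*(-35)*(-2 + (61 - 4)) - 2*20 = (2/9)*(-35)*(-2 + 57) - 1*40 = (2/9)*(-35)*55 - 40 = -3850/9 - 40 = -4210/9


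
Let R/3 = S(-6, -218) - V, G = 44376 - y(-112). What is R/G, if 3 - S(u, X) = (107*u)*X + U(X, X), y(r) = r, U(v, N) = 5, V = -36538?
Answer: -77565/11122 ≈ -6.9740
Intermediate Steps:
G = 44488 (G = 44376 - 1*(-112) = 44376 + 112 = 44488)
S(u, X) = -2 - 107*X*u (S(u, X) = 3 - ((107*u)*X + 5) = 3 - (107*X*u + 5) = 3 - (5 + 107*X*u) = 3 + (-5 - 107*X*u) = -2 - 107*X*u)
R = -310260 (R = 3*((-2 - 107*(-218)*(-6)) - 1*(-36538)) = 3*((-2 - 139956) + 36538) = 3*(-139958 + 36538) = 3*(-103420) = -310260)
R/G = -310260/44488 = -310260*1/44488 = -77565/11122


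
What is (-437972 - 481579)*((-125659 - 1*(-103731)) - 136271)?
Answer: 145472048649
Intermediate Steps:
(-437972 - 481579)*((-125659 - 1*(-103731)) - 136271) = -919551*((-125659 + 103731) - 136271) = -919551*(-21928 - 136271) = -919551*(-158199) = 145472048649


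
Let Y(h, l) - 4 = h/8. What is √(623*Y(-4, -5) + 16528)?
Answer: √74834/2 ≈ 136.78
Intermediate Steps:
Y(h, l) = 4 + h/8
√(623*Y(-4, -5) + 16528) = √(623*(4 + (⅛)*(-4)) + 16528) = √(623*(4 - ½) + 16528) = √(623*(7/2) + 16528) = √(4361/2 + 16528) = √(37417/2) = √74834/2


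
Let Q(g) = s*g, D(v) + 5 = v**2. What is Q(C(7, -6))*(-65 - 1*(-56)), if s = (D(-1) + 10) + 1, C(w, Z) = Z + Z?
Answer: 756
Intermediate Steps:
C(w, Z) = 2*Z
D(v) = -5 + v**2
s = 7 (s = ((-5 + (-1)**2) + 10) + 1 = ((-5 + 1) + 10) + 1 = (-4 + 10) + 1 = 6 + 1 = 7)
Q(g) = 7*g
Q(C(7, -6))*(-65 - 1*(-56)) = (7*(2*(-6)))*(-65 - 1*(-56)) = (7*(-12))*(-65 + 56) = -84*(-9) = 756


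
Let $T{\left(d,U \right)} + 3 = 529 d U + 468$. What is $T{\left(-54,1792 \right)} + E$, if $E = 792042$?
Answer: $-50397765$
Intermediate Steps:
$T{\left(d,U \right)} = 465 + 529 U d$ ($T{\left(d,U \right)} = -3 + \left(529 d U + 468\right) = -3 + \left(529 U d + 468\right) = -3 + \left(468 + 529 U d\right) = 465 + 529 U d$)
$T{\left(-54,1792 \right)} + E = \left(465 + 529 \cdot 1792 \left(-54\right)\right) + 792042 = \left(465 - 51190272\right) + 792042 = -51189807 + 792042 = -50397765$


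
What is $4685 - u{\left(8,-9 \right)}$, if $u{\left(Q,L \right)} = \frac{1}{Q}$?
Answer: $\frac{37479}{8} \approx 4684.9$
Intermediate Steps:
$4685 - u{\left(8,-9 \right)} = 4685 - \frac{1}{8} = \frac{37479}{8}$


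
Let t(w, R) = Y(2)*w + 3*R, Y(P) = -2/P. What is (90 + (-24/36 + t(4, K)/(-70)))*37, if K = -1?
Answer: 99271/30 ≈ 3309.0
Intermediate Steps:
t(w, R) = -w + 3*R (t(w, R) = (-2/2)*w + 3*R = (-2*½)*w + 3*R = -w + 3*R)
(90 + (-24/36 + t(4, K)/(-70)))*37 = (90 + (-24/36 + (-1*4 + 3*(-1))/(-70)))*37 = (90 + (-24*1/36 + (-4 - 3)*(-1/70)))*37 = (90 + (-⅔ - 7*(-1/70)))*37 = (90 + (-⅔ + ⅒))*37 = (90 - 17/30)*37 = (2683/30)*37 = 99271/30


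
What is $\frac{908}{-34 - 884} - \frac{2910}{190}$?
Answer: $- \frac{142195}{8721} \approx -16.305$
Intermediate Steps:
$\frac{908}{-34 - 884} - \frac{2910}{190} = \frac{908}{-34 - 884} - \frac{291}{19} = \frac{908}{-918} - \frac{291}{19} = 908 \left(- \frac{1}{918}\right) - \frac{291}{19} = - \frac{454}{459} - \frac{291}{19} = - \frac{142195}{8721}$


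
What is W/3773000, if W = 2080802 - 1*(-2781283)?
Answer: 972417/754600 ≈ 1.2887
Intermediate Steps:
W = 4862085 (W = 2080802 + 2781283 = 4862085)
W/3773000 = 4862085/3773000 = 4862085*(1/3773000) = 972417/754600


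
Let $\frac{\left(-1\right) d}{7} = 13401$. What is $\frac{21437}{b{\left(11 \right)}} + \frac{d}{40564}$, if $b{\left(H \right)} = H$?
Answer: $\frac{868538591}{446204} \approx 1946.5$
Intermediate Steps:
$d = -93807$ ($d = \left(-7\right) 13401 = -93807$)
$\frac{21437}{b{\left(11 \right)}} + \frac{d}{40564} = \frac{21437}{11} - \frac{93807}{40564} = \frac{868538591}{446204}$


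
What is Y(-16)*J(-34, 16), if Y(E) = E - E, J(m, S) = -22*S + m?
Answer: 0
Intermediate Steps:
J(m, S) = m - 22*S
Y(E) = 0
Y(-16)*J(-34, 16) = 0*(-34 - 22*16) = 0*(-34 - 352) = 0*(-386) = 0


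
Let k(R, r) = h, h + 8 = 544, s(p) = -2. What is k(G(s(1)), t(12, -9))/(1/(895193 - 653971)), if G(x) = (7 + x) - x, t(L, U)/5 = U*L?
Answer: 129294992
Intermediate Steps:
t(L, U) = 5*L*U (t(L, U) = 5*(U*L) = 5*(L*U) = 5*L*U)
G(x) = 7
h = 536 (h = -8 + 544 = 536)
k(R, r) = 536
k(G(s(1)), t(12, -9))/(1/(895193 - 653971)) = 536/(1/(895193 - 653971)) = 536/(1/241222) = 536*241222 = 129294992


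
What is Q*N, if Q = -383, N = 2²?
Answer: -1532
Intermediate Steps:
N = 4
Q*N = -383*4 = -1532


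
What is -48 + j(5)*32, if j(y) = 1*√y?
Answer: -48 + 32*√5 ≈ 23.554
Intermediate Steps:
j(y) = √y
-48 + j(5)*32 = -48 + √5*32 = -48 + 32*√5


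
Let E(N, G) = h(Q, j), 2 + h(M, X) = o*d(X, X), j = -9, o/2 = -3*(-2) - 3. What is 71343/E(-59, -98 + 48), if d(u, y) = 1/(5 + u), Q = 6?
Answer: -142686/7 ≈ -20384.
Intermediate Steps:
o = 6 (o = 2*(-3*(-2) - 3) = 2*(6 - 3) = 2*3 = 6)
h(M, X) = -2 + 6/(5 + X)
E(N, G) = -7/2 (E(N, G) = 2*(-2 - 1*(-9))/(5 - 9) = 2*(-2 + 9)/(-4) = 2*(-1/4)*7 = -7/2)
71343/E(-59, -98 + 48) = 71343/(-7/2) = 71343*(-2/7) = -142686/7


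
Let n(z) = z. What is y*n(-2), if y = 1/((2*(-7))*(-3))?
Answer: -1/21 ≈ -0.047619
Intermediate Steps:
y = 1/42 (y = 1/(-14*(-3)) = 1/42 ≈ 0.023810)
y*n(-2) = (1/42)*(-2) = -1/21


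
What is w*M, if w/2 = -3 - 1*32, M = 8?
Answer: -560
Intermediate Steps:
w = -70 (w = 2*(-3 - 1*32) = 2*(-3 - 32) = 2*(-35) = -70)
w*M = -70*8 = -560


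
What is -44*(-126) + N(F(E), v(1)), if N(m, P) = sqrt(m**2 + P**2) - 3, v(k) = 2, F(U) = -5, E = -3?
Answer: 5541 + sqrt(29) ≈ 5546.4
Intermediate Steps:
N(m, P) = -3 + sqrt(P**2 + m**2) (N(m, P) = sqrt(P**2 + m**2) - 3 = -3 + sqrt(P**2 + m**2))
-44*(-126) + N(F(E), v(1)) = -44*(-126) + (-3 + sqrt(2**2 + (-5)**2)) = 5544 + (-3 + sqrt(4 + 25)) = 5544 + (-3 + sqrt(29)) = 5541 + sqrt(29)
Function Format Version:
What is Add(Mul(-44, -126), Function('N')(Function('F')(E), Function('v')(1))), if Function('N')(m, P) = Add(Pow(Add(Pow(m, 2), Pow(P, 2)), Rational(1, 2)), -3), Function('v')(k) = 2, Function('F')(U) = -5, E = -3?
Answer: Add(5541, Pow(29, Rational(1, 2))) ≈ 5546.4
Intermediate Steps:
Function('N')(m, P) = Add(-3, Pow(Add(Pow(P, 2), Pow(m, 2)), Rational(1, 2))) (Function('N')(m, P) = Add(Pow(Add(Pow(P, 2), Pow(m, 2)), Rational(1, 2)), -3) = Add(-3, Pow(Add(Pow(P, 2), Pow(m, 2)), Rational(1, 2))))
Add(Mul(-44, -126), Function('N')(Function('F')(E), Function('v')(1))) = Add(Mul(-44, -126), Add(-3, Pow(Add(Pow(2, 2), Pow(-5, 2)), Rational(1, 2)))) = Add(5544, Add(-3, Pow(Add(4, 25), Rational(1, 2)))) = Add(5544, Add(-3, Pow(29, Rational(1, 2)))) = Add(5541, Pow(29, Rational(1, 2)))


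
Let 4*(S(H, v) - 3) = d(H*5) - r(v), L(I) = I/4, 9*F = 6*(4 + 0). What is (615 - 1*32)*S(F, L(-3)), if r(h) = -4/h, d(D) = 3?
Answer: 16907/12 ≈ 1408.9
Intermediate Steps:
F = 8/3 (F = (6*(4 + 0))/9 = (6*4)/9 = (⅑)*24 = 8/3 ≈ 2.6667)
L(I) = I/4 (L(I) = I*(¼) = I/4)
S(H, v) = 15/4 + 1/v (S(H, v) = 3 + (3 - (-4)/v)/4 = 3 + (3 + 4/v)/4 = 3 + (¾ + 1/v) = 15/4 + 1/v)
(615 - 1*32)*S(F, L(-3)) = (615 - 1*32)*(15/4 + 1/((¼)*(-3))) = (615 - 32)*(15/4 + 1/(-¾)) = 583*(15/4 - 4/3) = 583*(29/12) = 16907/12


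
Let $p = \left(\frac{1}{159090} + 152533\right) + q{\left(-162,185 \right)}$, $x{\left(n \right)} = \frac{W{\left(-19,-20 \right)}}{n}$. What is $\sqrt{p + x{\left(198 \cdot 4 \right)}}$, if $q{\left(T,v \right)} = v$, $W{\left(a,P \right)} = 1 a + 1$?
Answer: $\frac{\sqrt{467693460303044415}}{1749990} \approx 390.79$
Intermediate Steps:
$W{\left(a,P \right)} = 1 + a$ ($W{\left(a,P \right)} = a + 1 = 1 + a$)
$x{\left(n \right)} = - \frac{18}{n}$ ($x{\left(n \right)} = \frac{1 - 19}{n} = - \frac{18}{n}$)
$p = \frac{24295906621}{159090}$ ($p = \left(\frac{1}{159090} + 152533\right) + 185 = \frac{24266474971}{159090} + 185 = \frac{24295906621}{159090} \approx 1.5272 \cdot 10^{5}$)
$\sqrt{p + x{\left(198 \cdot 4 \right)}} = \sqrt{\frac{24295906621}{159090} - \frac{18}{198 \cdot 4}} = \sqrt{\frac{24295906621}{159090} - \frac{18}{792}} = \sqrt{\frac{24295906621}{159090} - \frac{1}{44}} = \sqrt{\frac{534509866117}{3499980}} = \frac{\sqrt{467693460303044415}}{1749990}$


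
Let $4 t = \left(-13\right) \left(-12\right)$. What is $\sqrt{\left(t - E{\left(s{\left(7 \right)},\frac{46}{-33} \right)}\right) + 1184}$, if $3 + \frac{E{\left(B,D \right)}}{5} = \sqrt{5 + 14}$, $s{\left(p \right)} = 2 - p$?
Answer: $\sqrt{1238 - 5 \sqrt{19}} \approx 34.874$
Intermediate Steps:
$t = 39$ ($t = \frac{\left(-13\right) \left(-12\right)}{4} = \frac{1}{4} \cdot 156 = 39$)
$E{\left(B,D \right)} = -15 + 5 \sqrt{19}$ ($E{\left(B,D \right)} = -15 + 5 \sqrt{5 + 14} = -15 + 5 \sqrt{19}$)
$\sqrt{\left(t - E{\left(s{\left(7 \right)},\frac{46}{-33} \right)}\right) + 1184} = \sqrt{\left(39 - \left(-15 + 5 \sqrt{19}\right)\right) + 1184} = \sqrt{\left(39 + \left(15 - 5 \sqrt{19}\right)\right) + 1184} = \sqrt{\left(54 - 5 \sqrt{19}\right) + 1184} = \sqrt{1238 - 5 \sqrt{19}}$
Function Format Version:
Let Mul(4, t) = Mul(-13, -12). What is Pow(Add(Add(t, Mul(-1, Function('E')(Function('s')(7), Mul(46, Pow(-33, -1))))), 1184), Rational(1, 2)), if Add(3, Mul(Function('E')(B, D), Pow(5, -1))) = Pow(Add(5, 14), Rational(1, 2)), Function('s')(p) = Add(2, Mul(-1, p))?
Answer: Pow(Add(1238, Mul(-5, Pow(19, Rational(1, 2)))), Rational(1, 2)) ≈ 34.874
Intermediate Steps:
t = 39 (t = Mul(Rational(1, 4), Mul(-13, -12)) = Mul(Rational(1, 4), 156) = 39)
Function('E')(B, D) = Add(-15, Mul(5, Pow(19, Rational(1, 2)))) (Function('E')(B, D) = Add(-15, Mul(5, Pow(Add(5, 14), Rational(1, 2)))) = Add(-15, Mul(5, Pow(19, Rational(1, 2)))))
Pow(Add(Add(t, Mul(-1, Function('E')(Function('s')(7), Mul(46, Pow(-33, -1))))), 1184), Rational(1, 2)) = Pow(Add(Add(39, Mul(-1, Add(-15, Mul(5, Pow(19, Rational(1, 2)))))), 1184), Rational(1, 2)) = Pow(Add(Add(39, Add(15, Mul(-5, Pow(19, Rational(1, 2))))), 1184), Rational(1, 2)) = Pow(Add(Add(54, Mul(-5, Pow(19, Rational(1, 2)))), 1184), Rational(1, 2)) = Pow(Add(1238, Mul(-5, Pow(19, Rational(1, 2)))), Rational(1, 2))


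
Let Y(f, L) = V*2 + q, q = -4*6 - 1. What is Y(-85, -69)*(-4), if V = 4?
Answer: 68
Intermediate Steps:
q = -25 (q = -24 - 1 = -25)
Y(f, L) = -17 (Y(f, L) = 4*2 - 25 = 8 - 25 = -17)
Y(-85, -69)*(-4) = -17*(-4) = 68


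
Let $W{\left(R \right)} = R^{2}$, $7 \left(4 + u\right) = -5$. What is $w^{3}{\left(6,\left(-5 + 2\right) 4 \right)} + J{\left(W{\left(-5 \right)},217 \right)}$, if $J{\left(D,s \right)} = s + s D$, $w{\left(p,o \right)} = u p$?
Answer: $- \frac{5827186}{343} \approx -16989.0$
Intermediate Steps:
$u = - \frac{33}{7}$ ($u = -4 + \frac{1}{7} \left(-5\right) = -4 - \frac{5}{7} = - \frac{33}{7} \approx -4.7143$)
$w{\left(p,o \right)} = - \frac{33 p}{7}$
$J{\left(D,s \right)} = s + D s$
$w^{3}{\left(6,\left(-5 + 2\right) 4 \right)} + J{\left(W{\left(-5 \right)},217 \right)} = \left(\left(- \frac{33}{7}\right) 6\right)^{3} + 217 \left(1 + \left(-5\right)^{2}\right) = \left(- \frac{198}{7}\right)^{3} + 217 \left(1 + 25\right) = - \frac{7762392}{343} + 217 \cdot 26 = - \frac{7762392}{343} + 5642 = - \frac{5827186}{343}$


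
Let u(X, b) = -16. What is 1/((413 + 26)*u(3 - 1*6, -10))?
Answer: -1/7024 ≈ -0.00014237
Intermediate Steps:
1/((413 + 26)*u(3 - 1*6, -10)) = 1/((413 + 26)*(-16)) = -1/16/439 = (1/439)*(-1/16) = -1/7024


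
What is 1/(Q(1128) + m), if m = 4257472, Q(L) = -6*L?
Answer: 1/4250704 ≈ 2.3526e-7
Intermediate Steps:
1/(Q(1128) + m) = 1/(-6*1128 + 4257472) = 1/(-6768 + 4257472) = 1/4250704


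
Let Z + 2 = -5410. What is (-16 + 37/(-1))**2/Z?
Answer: -2809/5412 ≈ -0.51903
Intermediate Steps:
Z = -5412 (Z = -2 - 5410 = -5412)
(-16 + 37/(-1))**2/Z = (-16 + 37/(-1))**2/(-5412) = (-16 + 37*(-1))**2*(-1/5412) = (-16 - 37)**2*(-1/5412) = (-53)**2*(-1/5412) = 2809*(-1/5412) = -2809/5412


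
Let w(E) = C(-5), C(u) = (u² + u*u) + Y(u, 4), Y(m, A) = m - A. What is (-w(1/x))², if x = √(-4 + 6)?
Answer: 1681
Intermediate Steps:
x = √2 ≈ 1.4142
C(u) = -4 + u + 2*u² (C(u) = (u² + u*u) + (u - 1*4) = (u² + u²) + (u - 4) = 2*u² + (-4 + u) = -4 + u + 2*u²)
w(E) = 41 (w(E) = -4 - 5 + 2*(-5)² = -4 - 5 + 2*25 = -4 - 5 + 50 = 41)
(-w(1/x))² = (-1*41)² = (-41)² = 1681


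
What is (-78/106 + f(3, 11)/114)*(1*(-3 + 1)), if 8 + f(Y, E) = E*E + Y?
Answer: -1702/3021 ≈ -0.56339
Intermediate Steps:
f(Y, E) = -8 + Y + E² (f(Y, E) = -8 + (E*E + Y) = -8 + (E² + Y) = -8 + (Y + E²) = -8 + Y + E²)
(-78/106 + f(3, 11)/114)*(1*(-3 + 1)) = (-78/106 + (-8 + 3 + 11²)/114)*(1*(-3 + 1)) = (-78*1/106 + (-8 + 3 + 121)*(1/114))*(1*(-2)) = (-39/53 + 116*(1/114))*(-2) = (-39/53 + 58/57)*(-2) = (851/3021)*(-2) = -1702/3021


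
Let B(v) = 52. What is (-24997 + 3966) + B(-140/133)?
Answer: -20979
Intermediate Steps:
(-24997 + 3966) + B(-140/133) = (-24997 + 3966) + 52 = -21031 + 52 = -20979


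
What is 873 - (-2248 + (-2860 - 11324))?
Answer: 17305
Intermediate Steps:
873 - (-2248 + (-2860 - 11324)) = 873 - (-2248 - 14184) = 873 - 1*(-16432) = 873 + 16432 = 17305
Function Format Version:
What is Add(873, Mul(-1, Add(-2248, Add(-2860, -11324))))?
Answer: 17305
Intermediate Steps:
Add(873, Mul(-1, Add(-2248, Add(-2860, -11324)))) = Add(873, Mul(-1, Add(-2248, -14184))) = Add(873, Mul(-1, -16432)) = Add(873, 16432) = 17305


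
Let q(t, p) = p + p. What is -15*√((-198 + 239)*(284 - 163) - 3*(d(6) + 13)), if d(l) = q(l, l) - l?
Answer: -30*√1226 ≈ -1050.4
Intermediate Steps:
q(t, p) = 2*p
d(l) = l (d(l) = 2*l - l = l)
-15*√((-198 + 239)*(284 - 163) - 3*(d(6) + 13)) = -15*√((-198 + 239)*(284 - 163) - 3*(6 + 13)) = -15*√(41*121 - 3*19) = -15*√(4961 - 57) = -30*√1226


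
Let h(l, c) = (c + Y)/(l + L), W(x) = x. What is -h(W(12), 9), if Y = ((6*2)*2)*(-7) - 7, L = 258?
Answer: 83/135 ≈ 0.61481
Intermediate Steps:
Y = -175 (Y = (12*2)*(-7) - 7 = 24*(-7) - 7 = -168 - 7 = -175)
h(l, c) = (-175 + c)/(258 + l) (h(l, c) = (c - 175)/(l + 258) = (-175 + c)/(258 + l))
-h(W(12), 9) = -(-175 + 9)/(258 + 12) = -(-166)/270 = -1*(-83/135) = 83/135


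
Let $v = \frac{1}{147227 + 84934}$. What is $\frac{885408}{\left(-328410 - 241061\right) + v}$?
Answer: $- \frac{102778603344}{66104478415} \approx -1.5548$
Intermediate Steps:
$v = \frac{1}{232161} \approx 4.3074 \cdot 10^{-6}$
$\frac{885408}{\left(-328410 - 241061\right) + v} = \frac{885408}{\left(-328410 - 241061\right) + \frac{1}{232161}} = \frac{885408}{-569471 + \frac{1}{232161}} = \frac{885408}{- \frac{132208956830}{232161}} = 885408 \left(- \frac{232161}{132208956830}\right) = - \frac{102778603344}{66104478415}$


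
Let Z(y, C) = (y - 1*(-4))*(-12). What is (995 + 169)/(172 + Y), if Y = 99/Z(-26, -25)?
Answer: 9312/1379 ≈ 6.7527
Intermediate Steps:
Z(y, C) = -48 - 12*y (Z(y, C) = (y + 4)*(-12) = (4 + y)*(-12) = -48 - 12*y)
Y = 3/8 (Y = 99/(-48 - 12*(-26)) = 99/(-48 + 312) = 99/264 = 99*(1/264) = 3/8 ≈ 0.37500)
(995 + 169)/(172 + Y) = (995 + 169)/(172 + 3/8) = 1164/(1379/8) = 1164*(8/1379) = 9312/1379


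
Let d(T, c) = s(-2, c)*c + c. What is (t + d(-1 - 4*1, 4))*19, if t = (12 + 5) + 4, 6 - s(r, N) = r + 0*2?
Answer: 1083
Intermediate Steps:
s(r, N) = 6 - r (s(r, N) = 6 - (r + 0*2) = 6 - (r + 0) = 6 - r)
d(T, c) = 9*c (d(T, c) = (6 - 1*(-2))*c + c = (6 + 2)*c + c = 8*c + c = 9*c)
t = 21 (t = 17 + 4 = 21)
(t + d(-1 - 4*1, 4))*19 = (21 + 9*4)*19 = (21 + 36)*19 = 57*19 = 1083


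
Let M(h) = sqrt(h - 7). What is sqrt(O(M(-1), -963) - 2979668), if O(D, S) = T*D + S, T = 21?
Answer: sqrt(-2980631 + 42*I*sqrt(2)) ≈ 0.02 + 1726.5*I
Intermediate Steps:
M(h) = sqrt(-7 + h)
O(D, S) = S + 21*D (O(D, S) = 21*D + S = S + 21*D)
sqrt(O(M(-1), -963) - 2979668) = sqrt((-963 + 21*sqrt(-7 - 1)) - 2979668) = sqrt((-963 + 21*sqrt(-8)) - 2979668) = sqrt((-963 + 21*(2*I*sqrt(2))) - 2979668) = sqrt((-963 + 42*I*sqrt(2)) - 2979668) = sqrt(-2980631 + 42*I*sqrt(2))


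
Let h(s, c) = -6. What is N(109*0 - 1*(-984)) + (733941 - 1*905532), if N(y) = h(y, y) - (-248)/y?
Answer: -21106400/123 ≈ -1.7160e+5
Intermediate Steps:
N(y) = -6 + 248/y (N(y) = -6 - (-248)/y = -6 + 248/y)
N(109*0 - 1*(-984)) + (733941 - 1*905532) = (-6 + 248/(109*0 - 1*(-984))) + (733941 - 1*905532) = (-6 + 248/(0 + 984)) + (733941 - 905532) = (-6 + 248/984) - 171591 = (-6 + 248*(1/984)) - 171591 = (-6 + 31/123) - 171591 = -707/123 - 171591 = -21106400/123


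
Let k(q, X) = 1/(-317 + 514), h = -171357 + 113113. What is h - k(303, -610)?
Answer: -11474069/197 ≈ -58244.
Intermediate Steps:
h = -58244
k(q, X) = 1/197
h - k(303, -610) = -58244 - 1*1/197 = -58244 - 1/197 = -11474069/197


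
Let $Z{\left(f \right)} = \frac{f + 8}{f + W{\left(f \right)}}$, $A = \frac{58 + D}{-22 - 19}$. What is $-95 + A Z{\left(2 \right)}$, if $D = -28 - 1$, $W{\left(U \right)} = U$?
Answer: $- \frac{7935}{82} \approx -96.768$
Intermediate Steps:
$D = -29$
$A = - \frac{29}{41}$ ($A = \frac{58 - 29}{-22 - 19} = \frac{29}{-41} = 29 \left(- \frac{1}{41}\right) = - \frac{29}{41} \approx -0.70732$)
$Z{\left(f \right)} = \frac{8 + f}{2 f}$ ($Z{\left(f \right)} = \frac{f + 8}{f + f} = \frac{8 + f}{2 f}$)
$-95 + A Z{\left(2 \right)} = -95 - \frac{29 \frac{8 + 2}{2 \cdot 2}}{41} = -95 - \frac{29 \cdot \frac{1}{2} \cdot \frac{1}{2} \cdot 10}{41} = -95 - \frac{145}{82} = - \frac{7935}{82}$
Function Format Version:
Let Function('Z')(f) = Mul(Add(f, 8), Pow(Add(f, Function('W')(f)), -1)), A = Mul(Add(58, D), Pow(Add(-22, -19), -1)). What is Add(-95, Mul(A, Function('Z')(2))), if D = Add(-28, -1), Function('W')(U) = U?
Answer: Rational(-7935, 82) ≈ -96.768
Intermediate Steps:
D = -29
A = Rational(-29, 41) (A = Mul(Add(58, -29), Pow(Add(-22, -19), -1)) = Mul(29, Pow(-41, -1)) = Mul(29, Rational(-1, 41)) = Rational(-29, 41) ≈ -0.70732)
Function('Z')(f) = Mul(Rational(1, 2), Pow(f, -1), Add(8, f)) (Function('Z')(f) = Mul(Add(f, 8), Pow(Add(f, f), -1)) = Mul(Add(8, f), Pow(Mul(2, f), -1)) = Mul(Add(8, f), Mul(Rational(1, 2), Pow(f, -1))) = Mul(Rational(1, 2), Pow(f, -1), Add(8, f)))
Add(-95, Mul(A, Function('Z')(2))) = Add(-95, Mul(Rational(-29, 41), Mul(Rational(1, 2), Pow(2, -1), Add(8, 2)))) = Add(-95, Mul(Rational(-29, 41), Mul(Rational(1, 2), Rational(1, 2), 10))) = Add(-95, Mul(Rational(-29, 41), Rational(5, 2))) = Add(-95, Rational(-145, 82)) = Rational(-7935, 82)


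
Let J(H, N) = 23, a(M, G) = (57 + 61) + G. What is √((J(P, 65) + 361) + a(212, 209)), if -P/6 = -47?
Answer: 3*√79 ≈ 26.665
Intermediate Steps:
a(M, G) = 118 + G
P = 282 (P = -6*(-47) = 282)
√((J(P, 65) + 361) + a(212, 209)) = √((23 + 361) + (118 + 209)) = √(384 + 327) = √711 = 3*√79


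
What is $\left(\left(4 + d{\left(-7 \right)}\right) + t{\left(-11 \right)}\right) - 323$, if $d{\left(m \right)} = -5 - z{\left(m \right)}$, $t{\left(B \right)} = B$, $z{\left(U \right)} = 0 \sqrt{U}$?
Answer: $-335$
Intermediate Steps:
$z{\left(U \right)} = 0$
$d{\left(m \right)} = -5$ ($d{\left(m \right)} = -5 - 0 = -5 + 0 = -5$)
$\left(\left(4 + d{\left(-7 \right)}\right) + t{\left(-11 \right)}\right) - 323 = \left(\left(4 - 5\right) - 11\right) - 323 = \left(-1 - 11\right) - 323 = -12 - 323 = -335$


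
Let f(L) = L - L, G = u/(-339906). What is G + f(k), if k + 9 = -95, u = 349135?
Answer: -349135/339906 ≈ -1.0272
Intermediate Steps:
k = -104 (k = -9 - 95 = -104)
G = -349135/339906 (G = 349135/(-339906) = 349135*(-1/339906) = -349135/339906 ≈ -1.0272)
f(L) = 0
G + f(k) = -349135/339906 + 0 = -349135/339906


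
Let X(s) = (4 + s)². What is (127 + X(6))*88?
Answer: 19976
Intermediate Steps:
(127 + X(6))*88 = (127 + (4 + 6)²)*88 = (127 + 10²)*88 = (127 + 100)*88 = 227*88 = 19976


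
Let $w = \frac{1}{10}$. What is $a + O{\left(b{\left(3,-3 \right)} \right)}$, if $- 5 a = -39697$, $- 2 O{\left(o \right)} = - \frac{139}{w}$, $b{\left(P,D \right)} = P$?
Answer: $\frac{43172}{5} \approx 8634.4$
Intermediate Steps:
$w = \frac{1}{10} \approx 0.1$
$O{\left(o \right)} = 695$ ($O{\left(o \right)} = - \frac{\left(-139\right) \frac{1}{\frac{1}{10}}}{2} = - \frac{\left(-139\right) 10}{2} = \left(- \frac{1}{2}\right) \left(-1390\right) = 695$)
$a = \frac{39697}{5}$ ($a = \left(- \frac{1}{5}\right) \left(-39697\right) = \frac{39697}{5} \approx 7939.4$)
$a + O{\left(b{\left(3,-3 \right)} \right)} = \frac{39697}{5} + 695 = \frac{43172}{5}$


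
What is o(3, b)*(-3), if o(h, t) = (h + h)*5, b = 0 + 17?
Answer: -90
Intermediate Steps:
b = 17
o(h, t) = 10*h (o(h, t) = (2*h)*5 = 10*h)
o(3, b)*(-3) = (10*3)*(-3) = 30*(-3) = -90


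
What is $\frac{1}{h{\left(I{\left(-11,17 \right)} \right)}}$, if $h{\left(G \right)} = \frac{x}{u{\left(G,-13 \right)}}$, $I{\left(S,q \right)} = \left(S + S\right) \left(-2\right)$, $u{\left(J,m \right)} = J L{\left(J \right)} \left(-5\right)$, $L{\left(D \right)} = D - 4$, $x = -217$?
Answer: $\frac{8800}{217} \approx 40.553$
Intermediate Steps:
$L{\left(D \right)} = -4 + D$ ($L{\left(D \right)} = D - 4 = -4 + D$)
$u{\left(J,m \right)} = - 5 J \left(-4 + J\right)$ ($u{\left(J,m \right)} = J \left(-4 + J\right) \left(-5\right) = - 5 J \left(-4 + J\right)$)
$I{\left(S,q \right)} = - 4 S$ ($I{\left(S,q \right)} = 2 S \left(-2\right) = - 4 S$)
$h{\left(G \right)} = - \frac{217}{5 G \left(4 - G\right)}$
$\frac{1}{h{\left(I{\left(-11,17 \right)} \right)}} = \frac{1}{\frac{217}{5} \frac{1}{\left(-4\right) \left(-11\right)} \frac{1}{-4 - -44}} = \frac{1}{\frac{217}{5} \cdot \frac{1}{44} \frac{1}{-4 + 44}} = \frac{1}{\frac{217}{5} \cdot \frac{1}{44} \cdot \frac{1}{40}} = \frac{1}{\frac{217}{8800}} = \frac{8800}{217}$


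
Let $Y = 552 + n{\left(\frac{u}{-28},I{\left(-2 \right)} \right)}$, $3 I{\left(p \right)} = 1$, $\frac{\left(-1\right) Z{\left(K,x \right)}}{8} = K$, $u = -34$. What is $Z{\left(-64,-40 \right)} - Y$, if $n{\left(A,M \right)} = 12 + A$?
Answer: $- \frac{745}{14} \approx -53.214$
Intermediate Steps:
$Z{\left(K,x \right)} = - 8 K$
$I{\left(p \right)} = \frac{1}{3}$ ($I{\left(p \right)} = \frac{1}{3} \cdot 1 = \frac{1}{3}$)
$Y = \frac{7913}{14}$ ($Y = 552 + \left(12 - \frac{34}{-28}\right) = 552 + \left(12 - - \frac{17}{14}\right) = 552 + \left(12 + \frac{17}{14}\right) = 552 + \frac{185}{14} = \frac{7913}{14} \approx 565.21$)
$Z{\left(-64,-40 \right)} - Y = \left(-8\right) \left(-64\right) - \frac{7913}{14} = 512 - \frac{7913}{14} = - \frac{745}{14}$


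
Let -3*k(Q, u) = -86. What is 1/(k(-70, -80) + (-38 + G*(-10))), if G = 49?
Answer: -3/1498 ≈ -0.0020027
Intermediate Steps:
k(Q, u) = 86/3 (k(Q, u) = -⅓*(-86) = 86/3)
1/(k(-70, -80) + (-38 + G*(-10))) = 1/(86/3 + (-38 + 49*(-10))) = 1/(86/3 + (-38 - 490)) = 1/(86/3 - 528) = 1/(-1498/3) = -3/1498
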